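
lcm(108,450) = 2700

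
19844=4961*4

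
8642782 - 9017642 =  -374860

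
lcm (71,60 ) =4260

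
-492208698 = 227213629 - 719422327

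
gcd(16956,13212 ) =36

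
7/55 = 7/55 = 0.13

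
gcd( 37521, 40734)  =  9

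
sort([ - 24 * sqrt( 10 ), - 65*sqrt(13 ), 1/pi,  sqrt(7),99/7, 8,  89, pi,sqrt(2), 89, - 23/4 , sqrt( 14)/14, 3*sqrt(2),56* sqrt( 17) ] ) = [  -  65*sqrt(13) , - 24*sqrt ( 10), - 23/4, sqrt(14)/14 , 1/pi , sqrt( 2), sqrt( 7), pi,3*sqrt(2) , 8,99/7, 89 , 89,56*sqrt(17 )] 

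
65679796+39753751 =105433547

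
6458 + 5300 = 11758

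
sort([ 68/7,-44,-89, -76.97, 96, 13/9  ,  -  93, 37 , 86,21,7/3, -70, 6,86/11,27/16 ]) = [- 93, - 89, - 76.97, - 70,-44,13/9, 27/16,7/3,  6, 86/11, 68/7, 21,37,  86, 96 ]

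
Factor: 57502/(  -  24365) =-2^1*5^ (-1)*11^ ( - 1)*443^ ( - 1)*28751^1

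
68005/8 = 8500 + 5/8 = 8500.62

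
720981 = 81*8901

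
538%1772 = 538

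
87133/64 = 87133/64 = 1361.45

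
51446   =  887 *58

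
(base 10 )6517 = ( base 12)3931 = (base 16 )1975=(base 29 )7ll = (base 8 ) 14565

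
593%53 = 10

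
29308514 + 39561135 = 68869649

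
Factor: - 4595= - 5^1*919^1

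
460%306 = 154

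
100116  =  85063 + 15053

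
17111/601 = 28  +  283/601=28.47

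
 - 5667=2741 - 8408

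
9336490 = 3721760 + 5614730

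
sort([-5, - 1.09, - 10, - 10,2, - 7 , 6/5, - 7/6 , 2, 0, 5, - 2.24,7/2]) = [ - 10, - 10 , - 7, - 5, - 2.24,- 7/6, - 1.09, 0,6/5 , 2, 2, 7/2, 5 ] 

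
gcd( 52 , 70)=2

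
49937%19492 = 10953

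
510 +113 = 623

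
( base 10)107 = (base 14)79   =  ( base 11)98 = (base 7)212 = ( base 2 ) 1101011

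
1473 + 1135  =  2608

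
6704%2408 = 1888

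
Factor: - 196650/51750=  - 5^( - 1)*19^1 =-  19/5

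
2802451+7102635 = 9905086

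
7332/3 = 2444 = 2444.00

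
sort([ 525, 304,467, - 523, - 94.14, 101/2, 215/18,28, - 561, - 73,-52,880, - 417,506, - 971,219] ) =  [ - 971, - 561, - 523, - 417,-94.14, - 73, - 52,215/18,28,101/2, 219,304, 467 , 506,525, 880 ]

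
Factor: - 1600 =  - 2^6*5^2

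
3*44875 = 134625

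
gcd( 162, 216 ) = 54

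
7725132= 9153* 844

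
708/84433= 708/84433= 0.01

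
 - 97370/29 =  - 3358 + 12/29=- 3357.59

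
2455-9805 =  - 7350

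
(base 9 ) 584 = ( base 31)FG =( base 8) 741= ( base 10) 481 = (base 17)1B5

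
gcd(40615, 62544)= 1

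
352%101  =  49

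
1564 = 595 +969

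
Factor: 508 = 2^2*127^1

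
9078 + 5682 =14760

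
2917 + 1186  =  4103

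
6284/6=3142/3=1047.33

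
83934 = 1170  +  82764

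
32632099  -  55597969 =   -  22965870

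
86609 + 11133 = 97742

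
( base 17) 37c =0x3E6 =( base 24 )1HE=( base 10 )998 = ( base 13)5ba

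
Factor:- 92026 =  - 2^1*11^1*  47^1*89^1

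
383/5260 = 383/5260 = 0.07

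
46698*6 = 280188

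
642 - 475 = 167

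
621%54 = 27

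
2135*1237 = 2640995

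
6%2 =0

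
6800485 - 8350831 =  - 1550346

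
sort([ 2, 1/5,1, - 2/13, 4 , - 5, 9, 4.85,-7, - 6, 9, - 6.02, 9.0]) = [ - 7,-6.02, - 6, - 5, - 2/13, 1/5, 1,2, 4,4.85, 9,9, 9.0 ]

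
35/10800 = 7/2160 = 0.00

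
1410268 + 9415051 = 10825319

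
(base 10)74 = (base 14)54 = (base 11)68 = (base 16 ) 4A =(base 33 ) 28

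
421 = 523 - 102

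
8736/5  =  8736/5 = 1747.20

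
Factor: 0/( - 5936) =0^1 =0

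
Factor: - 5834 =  - 2^1*2917^1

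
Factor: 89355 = 3^1*5^1*7^1*23^1*37^1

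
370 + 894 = 1264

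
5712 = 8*714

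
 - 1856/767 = - 3 + 445/767 = - 2.42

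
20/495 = 4/99 = 0.04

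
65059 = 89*731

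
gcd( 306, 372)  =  6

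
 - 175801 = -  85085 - 90716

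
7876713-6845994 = 1030719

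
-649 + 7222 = 6573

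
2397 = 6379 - 3982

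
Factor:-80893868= -2^2* 11^1*19^1 * 96763^1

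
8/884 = 2/221 = 0.01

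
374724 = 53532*7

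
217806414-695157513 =-477351099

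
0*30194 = 0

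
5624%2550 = 524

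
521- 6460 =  - 5939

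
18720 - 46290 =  - 27570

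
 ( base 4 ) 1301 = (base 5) 423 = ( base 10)113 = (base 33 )3e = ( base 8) 161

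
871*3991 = 3476161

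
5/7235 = 1/1447 = 0.00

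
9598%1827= 463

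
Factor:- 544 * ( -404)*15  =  2^7*3^1*5^1*17^1*101^1 = 3296640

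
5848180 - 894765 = 4953415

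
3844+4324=8168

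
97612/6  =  16268 + 2/3 = 16268.67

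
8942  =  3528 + 5414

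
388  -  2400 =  - 2012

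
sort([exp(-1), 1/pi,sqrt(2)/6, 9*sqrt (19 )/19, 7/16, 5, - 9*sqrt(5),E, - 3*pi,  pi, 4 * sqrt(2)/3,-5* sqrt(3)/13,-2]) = [ - 9*sqrt( 5), - 3 * pi, - 2,-5*sqrt( 3)/13, sqrt( 2)/6, 1/pi, exp( - 1), 7/16,4*sqrt( 2)/3, 9*sqrt(19) /19,E,pi,  5]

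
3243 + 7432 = 10675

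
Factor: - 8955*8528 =-76368240 = - 2^4*3^2*5^1 * 13^1*41^1*199^1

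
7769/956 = 8 + 121/956  =  8.13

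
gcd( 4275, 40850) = 475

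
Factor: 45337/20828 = 2^( -2 ) * 41^(  -  1)*127^( - 1 )* 45337^1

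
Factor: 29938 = 2^1 * 14969^1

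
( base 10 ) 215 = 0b11010111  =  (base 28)7J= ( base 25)8F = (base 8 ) 327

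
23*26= 598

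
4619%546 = 251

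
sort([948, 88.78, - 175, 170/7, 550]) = [ - 175,170/7, 88.78,550, 948]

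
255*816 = 208080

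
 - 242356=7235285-7477641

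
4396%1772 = 852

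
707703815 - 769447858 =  - 61744043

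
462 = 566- 104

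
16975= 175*97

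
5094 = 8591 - 3497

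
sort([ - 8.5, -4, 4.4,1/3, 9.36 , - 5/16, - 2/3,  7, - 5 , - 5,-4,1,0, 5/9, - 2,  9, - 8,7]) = [ - 8.5, - 8, - 5, - 5,  -  4, - 4,- 2,-2/3, - 5/16,0 , 1/3, 5/9,1,4.4,7, 7,9, 9.36] 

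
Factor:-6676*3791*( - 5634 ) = 2^3*3^2*17^1*223^1*313^1*1669^1 = 142589305944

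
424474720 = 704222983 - 279748263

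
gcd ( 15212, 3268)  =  4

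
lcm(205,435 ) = 17835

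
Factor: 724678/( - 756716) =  - 2^(-1)*139^(  -  1 )* 1361^( - 1 )*362339^1 = - 362339/378358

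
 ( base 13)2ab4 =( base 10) 6231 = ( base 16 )1857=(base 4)1201113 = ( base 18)1143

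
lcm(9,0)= 0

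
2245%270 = 85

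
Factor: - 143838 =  - 2^1 * 3^2*61^1 * 131^1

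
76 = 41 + 35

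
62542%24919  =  12704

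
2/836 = 1/418=0.00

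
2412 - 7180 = -4768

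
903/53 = 17 + 2/53 = 17.04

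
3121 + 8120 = 11241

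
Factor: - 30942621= -3^3*19^1*60317^1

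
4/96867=4/96867 = 0.00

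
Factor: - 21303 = -3^4*263^1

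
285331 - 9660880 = -9375549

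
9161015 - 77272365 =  - 68111350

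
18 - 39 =  -  21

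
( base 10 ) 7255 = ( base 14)2903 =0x1C57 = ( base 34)69d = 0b1110001010111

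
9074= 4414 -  - 4660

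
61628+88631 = 150259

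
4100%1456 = 1188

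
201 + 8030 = 8231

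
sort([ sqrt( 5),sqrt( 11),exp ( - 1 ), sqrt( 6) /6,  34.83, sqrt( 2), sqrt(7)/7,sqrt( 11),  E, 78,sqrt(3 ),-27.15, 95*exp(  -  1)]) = [  -  27.15, exp( - 1),  sqrt (7) /7,sqrt (6 )/6, sqrt(2), sqrt( 3), sqrt ( 5), E,sqrt(11), sqrt(11), 34.83, 95*exp (-1), 78]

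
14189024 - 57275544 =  - 43086520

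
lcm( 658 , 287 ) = 26978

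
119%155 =119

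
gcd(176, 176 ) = 176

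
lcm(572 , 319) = 16588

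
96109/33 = 2912 + 13/33=2912.39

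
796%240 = 76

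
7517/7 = 1073 + 6/7 = 1073.86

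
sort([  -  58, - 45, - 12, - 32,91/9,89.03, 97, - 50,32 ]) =[ - 58, - 50, -45, - 32, - 12, 91/9,32, 89.03, 97 ]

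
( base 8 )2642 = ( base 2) 10110100010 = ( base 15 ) 662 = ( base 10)1442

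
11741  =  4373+7368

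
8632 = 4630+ 4002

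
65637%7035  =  2322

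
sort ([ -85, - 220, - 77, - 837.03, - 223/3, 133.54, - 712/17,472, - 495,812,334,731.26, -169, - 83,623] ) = [- 837.03, - 495,-220, - 169, - 85, - 83, - 77, - 223/3, - 712/17,133.54,334,472,623,731.26, 812 ]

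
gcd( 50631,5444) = 1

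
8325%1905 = 705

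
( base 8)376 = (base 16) FE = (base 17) EG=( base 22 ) BC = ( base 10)254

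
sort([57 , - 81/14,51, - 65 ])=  [ - 65 ,  -  81/14, 51, 57]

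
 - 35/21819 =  - 1 + 3112/3117 = - 0.00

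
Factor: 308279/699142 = 2^( - 1) * 17^( - 1)*41^1*73^1*103^1*20563^( - 1 )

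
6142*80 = 491360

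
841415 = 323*2605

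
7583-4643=2940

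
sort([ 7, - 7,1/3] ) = [ - 7,1/3,7]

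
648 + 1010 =1658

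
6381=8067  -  1686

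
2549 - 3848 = -1299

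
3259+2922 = 6181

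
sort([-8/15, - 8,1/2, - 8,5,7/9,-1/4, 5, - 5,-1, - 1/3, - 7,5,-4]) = [-8, - 8,-7, - 5,-4, -1,-8/15, - 1/3,-1/4,1/2 , 7/9,5 , 5,5 ]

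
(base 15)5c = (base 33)2L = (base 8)127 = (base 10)87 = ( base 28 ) 33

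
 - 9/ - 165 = 3/55= 0.05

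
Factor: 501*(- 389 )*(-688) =2^4*3^1*43^1*167^1*389^1 = 134083632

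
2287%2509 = 2287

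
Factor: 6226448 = 2^4*101^1 * 3853^1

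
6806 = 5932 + 874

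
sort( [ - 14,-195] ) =[-195, - 14]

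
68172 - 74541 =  - 6369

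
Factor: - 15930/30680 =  - 2^( - 2 )*3^3*13^( - 1 ) = -27/52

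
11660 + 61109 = 72769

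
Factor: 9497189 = 13^1*730553^1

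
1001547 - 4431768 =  -3430221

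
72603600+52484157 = 125087757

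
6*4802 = 28812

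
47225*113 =5336425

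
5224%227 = 3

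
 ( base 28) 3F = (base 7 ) 201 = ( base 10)99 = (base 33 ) 30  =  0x63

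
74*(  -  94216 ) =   -  6971984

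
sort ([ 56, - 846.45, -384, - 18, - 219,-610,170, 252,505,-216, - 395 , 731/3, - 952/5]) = [ - 846.45,-610,  -  395, - 384, - 219,  -  216, - 952/5, - 18, 56,170,731/3,  252, 505]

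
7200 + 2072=9272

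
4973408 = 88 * 56516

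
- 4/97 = - 1 +93/97 = - 0.04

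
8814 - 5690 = 3124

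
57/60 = 19/20 =0.95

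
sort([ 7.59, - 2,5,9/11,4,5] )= [ - 2,9/11,4,5, 5, 7.59]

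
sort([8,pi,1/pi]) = [ 1/pi,pi,8] 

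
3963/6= 1321/2 =660.50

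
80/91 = 80/91 = 0.88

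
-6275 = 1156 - 7431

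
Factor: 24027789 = 3^1*2383^1*3361^1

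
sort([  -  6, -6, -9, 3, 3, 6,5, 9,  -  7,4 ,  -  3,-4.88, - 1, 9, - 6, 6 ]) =[-9, - 7,  -  6,-6, - 6,  -  4.88, - 3,-1,  3, 3, 4, 5, 6, 6,9,9 ] 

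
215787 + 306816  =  522603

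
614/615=614/615 = 1.00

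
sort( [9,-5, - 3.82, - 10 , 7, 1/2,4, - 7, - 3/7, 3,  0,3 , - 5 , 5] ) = [  -  10, - 7,-5, - 5, - 3.82, - 3/7, 0, 1/2, 3,3,  4, 5 , 7, 9]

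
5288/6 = 2644/3 = 881.33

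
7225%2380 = 85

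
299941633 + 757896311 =1057837944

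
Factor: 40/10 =4 = 2^2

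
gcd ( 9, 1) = 1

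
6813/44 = 6813/44 = 154.84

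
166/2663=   166/2663 = 0.06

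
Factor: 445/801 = 5/9= 3^ ( - 2 )*5^1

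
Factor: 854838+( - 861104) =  - 2^1*13^1 *241^1 = - 6266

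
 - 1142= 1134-2276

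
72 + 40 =112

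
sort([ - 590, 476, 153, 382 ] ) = [-590, 153,  382 , 476 ] 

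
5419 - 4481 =938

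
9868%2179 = 1152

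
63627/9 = 7069+2/3 = 7069.67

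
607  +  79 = 686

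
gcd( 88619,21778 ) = 1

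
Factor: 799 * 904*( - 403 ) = - 291085288 = - 2^3 * 13^1*17^1*31^1* 47^1*113^1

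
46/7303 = 46/7303 =0.01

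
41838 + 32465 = 74303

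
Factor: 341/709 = 11^1*31^1*709^ (  -  1)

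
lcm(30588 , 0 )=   0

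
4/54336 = 1/13584 = 0.00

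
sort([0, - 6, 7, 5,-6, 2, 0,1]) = [ - 6,-6,0,0,1,2, 5,7]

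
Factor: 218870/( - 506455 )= - 2^1*43^1*199^(-1) = - 86/199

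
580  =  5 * 116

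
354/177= 2 = 2.00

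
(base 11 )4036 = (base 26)7o7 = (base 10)5363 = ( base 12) 312b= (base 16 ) 14F3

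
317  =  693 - 376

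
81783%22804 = 13371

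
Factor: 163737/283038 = 2^( - 1) *3^1*113^1*293^( - 1) = 339/586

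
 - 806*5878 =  - 4737668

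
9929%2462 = 81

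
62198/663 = 62198/663 = 93.81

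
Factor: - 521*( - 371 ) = 193291 = 7^1*53^1*521^1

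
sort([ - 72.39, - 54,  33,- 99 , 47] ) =[  -  99, - 72.39, - 54,  33,47]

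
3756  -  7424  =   - 3668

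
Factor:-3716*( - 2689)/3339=2^2 * 3^( - 2)*7^( - 1 )*53^ (-1)*929^1 * 2689^1  =  9992324/3339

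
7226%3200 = 826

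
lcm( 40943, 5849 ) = 40943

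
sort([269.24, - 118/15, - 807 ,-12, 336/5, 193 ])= [ - 807,-12, - 118/15, 336/5,193, 269.24]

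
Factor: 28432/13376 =2^( - 2)*11^( - 1)*19^( - 1 )*1777^1  =  1777/836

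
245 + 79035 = 79280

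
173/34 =5 + 3/34 = 5.09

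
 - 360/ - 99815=72/19963= 0.00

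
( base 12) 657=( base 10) 931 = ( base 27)17d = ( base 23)1HB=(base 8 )1643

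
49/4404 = 49/4404 = 0.01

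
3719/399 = 3719/399 = 9.32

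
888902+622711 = 1511613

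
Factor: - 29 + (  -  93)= - 2^1*61^1 = - 122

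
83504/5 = 83504/5 = 16700.80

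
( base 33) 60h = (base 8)14627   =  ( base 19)i2f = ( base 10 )6551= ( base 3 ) 22222122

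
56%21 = 14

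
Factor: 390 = 2^1*3^1*5^1*13^1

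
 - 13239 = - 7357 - 5882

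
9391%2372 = 2275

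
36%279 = 36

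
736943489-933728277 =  - 196784788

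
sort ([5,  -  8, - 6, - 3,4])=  [ - 8, - 6, - 3,4,5 ]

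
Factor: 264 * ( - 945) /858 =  - 2^2 * 3^3*5^1*7^1*13^(-1) = - 3780/13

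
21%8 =5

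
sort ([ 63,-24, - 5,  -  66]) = [  -  66, - 24, - 5,  63]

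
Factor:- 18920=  - 2^3*5^1*11^1*43^1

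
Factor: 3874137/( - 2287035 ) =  - 1291379/762345   =  - 3^( - 3 )*5^ ( - 1 )*5647^( - 1)  *  1291379^1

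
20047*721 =14453887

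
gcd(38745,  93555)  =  945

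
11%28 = 11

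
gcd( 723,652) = 1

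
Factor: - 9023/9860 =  - 2^( - 2 ) *5^( - 1 ) * 7^1*17^(-1)*29^( -1)*1289^1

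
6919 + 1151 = 8070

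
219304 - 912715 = - 693411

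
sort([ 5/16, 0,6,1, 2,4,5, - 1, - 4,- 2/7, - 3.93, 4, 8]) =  [ - 4, - 3.93  , - 1, - 2/7 , 0,5/16, 1,2,4,4, 5,6,8]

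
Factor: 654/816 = 2^( - 3)*17^( - 1)*109^1 = 109/136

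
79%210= 79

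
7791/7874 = 7791/7874=0.99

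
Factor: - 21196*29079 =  - 2^2*3^4*7^1*359^1*757^1 = - 616358484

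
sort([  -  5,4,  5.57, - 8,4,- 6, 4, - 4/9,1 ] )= [ - 8, - 6, - 5, - 4/9,1 , 4,4, 4, 5.57 ] 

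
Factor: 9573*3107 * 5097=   151601656167 = 3^2*13^1*239^1*1699^1 * 3191^1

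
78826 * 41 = 3231866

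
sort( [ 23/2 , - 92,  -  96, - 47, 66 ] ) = [  -  96 , - 92, - 47,23/2,66]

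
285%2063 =285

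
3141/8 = 392 + 5/8 = 392.62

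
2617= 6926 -4309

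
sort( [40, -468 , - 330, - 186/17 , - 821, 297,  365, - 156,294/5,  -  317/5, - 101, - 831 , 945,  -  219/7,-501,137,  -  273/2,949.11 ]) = [ - 831 ,-821,-501,-468, - 330,-156, - 273/2, - 101, - 317/5,  -  219/7  , - 186/17, 40,294/5,  137,297, 365, 945, 949.11 ] 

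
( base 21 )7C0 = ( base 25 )58E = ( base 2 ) 110100001011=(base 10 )3339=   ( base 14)1307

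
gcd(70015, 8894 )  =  1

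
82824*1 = 82824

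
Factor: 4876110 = 2^1  *3^2 * 5^1 * 17^1*3187^1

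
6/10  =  3/5=0.60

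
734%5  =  4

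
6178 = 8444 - 2266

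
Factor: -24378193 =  - 7^1*3482599^1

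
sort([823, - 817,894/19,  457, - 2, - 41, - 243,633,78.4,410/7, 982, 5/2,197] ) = [ - 817, - 243, -41, - 2,5/2,894/19,  410/7,78.4, 197,457, 633,823, 982] 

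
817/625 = 1 + 192/625  =  1.31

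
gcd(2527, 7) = 7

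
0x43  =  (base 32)23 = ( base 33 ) 21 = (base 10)67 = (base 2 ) 1000011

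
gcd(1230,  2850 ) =30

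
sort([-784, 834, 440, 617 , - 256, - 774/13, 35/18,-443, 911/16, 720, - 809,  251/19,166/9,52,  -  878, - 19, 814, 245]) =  [-878, -809,-784, - 443,-256,-774/13, - 19, 35/18, 251/19,166/9, 52 , 911/16, 245, 440 , 617, 720, 814, 834 ] 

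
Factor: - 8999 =-8999^1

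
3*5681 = 17043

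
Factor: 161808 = 2^4*3^1 * 3371^1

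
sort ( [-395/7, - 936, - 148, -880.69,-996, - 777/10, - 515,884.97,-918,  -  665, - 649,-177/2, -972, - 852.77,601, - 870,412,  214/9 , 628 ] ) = [ - 996,-972, - 936,-918, - 880.69, - 870,-852.77,-665,-649, - 515, - 148,-177/2, - 777/10, - 395/7,214/9, 412, 601,628,884.97]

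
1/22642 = 1/22642 = 0.00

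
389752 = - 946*( - 412 ) 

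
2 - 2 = 0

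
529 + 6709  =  7238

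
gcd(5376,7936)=256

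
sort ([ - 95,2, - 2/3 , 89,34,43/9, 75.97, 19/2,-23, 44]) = [ - 95, - 23, - 2/3,2,43/9 , 19/2 , 34,44, 75.97, 89]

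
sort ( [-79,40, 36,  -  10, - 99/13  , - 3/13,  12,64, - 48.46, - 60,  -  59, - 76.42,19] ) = [ - 79, - 76.42, - 60,  -  59, - 48.46,- 10,-99/13, - 3/13,12,19,36,40,64 ] 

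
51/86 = 51/86 = 0.59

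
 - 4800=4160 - 8960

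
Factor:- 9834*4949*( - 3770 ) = 183480116820 =2^2*3^1*5^1 *7^2*11^1*13^1*29^1*101^1*149^1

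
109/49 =2+11/49=2.22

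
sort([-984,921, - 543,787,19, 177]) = [-984, - 543,19,177,787,921]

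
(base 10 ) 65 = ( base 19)38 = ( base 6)145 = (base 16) 41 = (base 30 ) 25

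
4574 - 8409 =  - 3835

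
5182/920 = 2591/460 = 5.63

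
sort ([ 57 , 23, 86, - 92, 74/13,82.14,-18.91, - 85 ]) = [ - 92, - 85, - 18.91, 74/13,23, 57,82.14, 86]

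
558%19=7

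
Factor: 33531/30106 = 2^(  -  1)*3^1*11177^1 * 15053^(-1)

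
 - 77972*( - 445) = 34697540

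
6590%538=134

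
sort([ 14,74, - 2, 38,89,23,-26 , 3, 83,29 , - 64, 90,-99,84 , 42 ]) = [ - 99,  -  64, - 26, - 2 , 3, 14,23,29,38,42, 74,83, 84,89,90 ] 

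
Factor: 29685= 3^1*5^1*1979^1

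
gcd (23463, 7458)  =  33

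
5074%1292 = 1198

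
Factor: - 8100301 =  - 11^1*23^1*101^1* 317^1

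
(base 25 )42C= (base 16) a02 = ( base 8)5002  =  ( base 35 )237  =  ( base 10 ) 2562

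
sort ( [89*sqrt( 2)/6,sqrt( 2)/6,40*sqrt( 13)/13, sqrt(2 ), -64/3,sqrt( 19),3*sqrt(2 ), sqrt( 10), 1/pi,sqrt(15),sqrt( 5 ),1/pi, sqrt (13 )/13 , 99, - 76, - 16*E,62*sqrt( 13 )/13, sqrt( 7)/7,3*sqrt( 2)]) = [ - 76, - 16*E, - 64/3, sqrt( 2)/6, sqrt ( 13 )/13, 1/pi,1/pi,sqrt( 7)/7,sqrt( 2),  sqrt(5),sqrt(10), sqrt(15) , 3*sqrt (2),3*sqrt( 2),sqrt (19 ), 40*sqrt( 13)/13,62*sqrt( 13)/13,89*sqrt( 2)/6,  99]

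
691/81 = 8 + 43/81 = 8.53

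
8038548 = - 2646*(  -  3038)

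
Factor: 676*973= 2^2*7^1 *13^2*139^1=657748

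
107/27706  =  107/27706 =0.00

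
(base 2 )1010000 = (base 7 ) 143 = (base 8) 120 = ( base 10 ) 80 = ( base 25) 35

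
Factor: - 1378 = -2^1*13^1*53^1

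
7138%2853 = 1432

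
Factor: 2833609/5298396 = 2^( - 2)*3^( - 1 )*  31^( - 1 )*14243^( - 1 )* 2833609^1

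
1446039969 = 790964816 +655075153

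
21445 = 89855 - 68410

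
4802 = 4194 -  - 608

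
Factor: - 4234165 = -5^1 * 13^1 *65141^1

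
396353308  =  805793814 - 409440506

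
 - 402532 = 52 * ( - 7741 ) 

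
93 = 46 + 47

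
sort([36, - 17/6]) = [-17/6, 36 ]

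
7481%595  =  341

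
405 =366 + 39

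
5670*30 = 170100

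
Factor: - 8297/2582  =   - 2^( - 1 ) * 1291^( - 1) * 8297^1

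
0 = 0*(  -  223) 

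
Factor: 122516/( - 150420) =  - 3^( - 1)*5^(-1)*23^ (-1)*281^1 = - 281/345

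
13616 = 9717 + 3899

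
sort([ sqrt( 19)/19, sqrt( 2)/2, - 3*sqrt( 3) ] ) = [ - 3 * sqrt( 3), sqrt(19)/19,sqrt( 2)/2]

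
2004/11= 2004/11=182.18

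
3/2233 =3/2233 = 0.00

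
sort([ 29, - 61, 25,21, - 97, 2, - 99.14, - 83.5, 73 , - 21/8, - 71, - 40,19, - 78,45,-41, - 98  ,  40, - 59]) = [-99.14, - 98, - 97, - 83.5, - 78,  -  71, - 61, - 59, - 41, - 40, - 21/8,2, 19 , 21,  25,29,40, 45,73] 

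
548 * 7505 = 4112740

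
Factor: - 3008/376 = - 2^3  =  - 8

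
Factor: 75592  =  2^3*11^1*859^1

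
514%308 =206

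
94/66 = 47/33  =  1.42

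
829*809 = 670661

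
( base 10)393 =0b110001001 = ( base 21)if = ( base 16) 189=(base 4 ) 12021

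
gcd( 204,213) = 3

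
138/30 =4 + 3/5 = 4.60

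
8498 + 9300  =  17798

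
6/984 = 1/164=0.01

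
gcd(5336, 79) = 1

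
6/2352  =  1/392 =0.00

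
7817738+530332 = 8348070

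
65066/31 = 2098 + 28/31= 2098.90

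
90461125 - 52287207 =38173918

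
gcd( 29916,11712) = 12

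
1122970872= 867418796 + 255552076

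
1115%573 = 542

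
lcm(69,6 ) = 138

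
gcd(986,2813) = 29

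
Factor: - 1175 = - 5^2 * 47^1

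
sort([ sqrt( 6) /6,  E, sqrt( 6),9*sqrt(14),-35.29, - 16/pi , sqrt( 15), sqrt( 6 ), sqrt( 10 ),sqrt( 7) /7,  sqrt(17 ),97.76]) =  [  -  35.29, - 16/pi, sqrt( 7)/7, sqrt( 6)/6, sqrt( 6), sqrt ( 6 ),E,sqrt( 10), sqrt (15 ),sqrt( 17 ),9*sqrt( 14), 97.76]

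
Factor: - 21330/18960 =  - 2^( - 3 )*3^2 = - 9/8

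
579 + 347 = 926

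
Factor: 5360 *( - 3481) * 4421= - 82487725360 =- 2^4*5^1 * 59^2*67^1 * 4421^1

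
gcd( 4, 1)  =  1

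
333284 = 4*83321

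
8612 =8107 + 505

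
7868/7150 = 3934/3575 = 1.10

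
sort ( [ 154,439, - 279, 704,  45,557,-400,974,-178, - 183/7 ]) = [ - 400, - 279, - 178, - 183/7,45  ,  154,439,557, 704, 974]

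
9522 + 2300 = 11822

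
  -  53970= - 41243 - 12727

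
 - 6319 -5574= - 11893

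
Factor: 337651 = 337651^1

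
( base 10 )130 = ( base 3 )11211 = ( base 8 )202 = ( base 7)244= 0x82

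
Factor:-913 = - 11^1*83^1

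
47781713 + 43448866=91230579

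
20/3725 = 4/745 = 0.01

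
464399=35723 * 13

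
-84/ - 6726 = 14/1121 = 0.01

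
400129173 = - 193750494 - -593879667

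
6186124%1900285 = 485269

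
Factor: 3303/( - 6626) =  - 2^ (-1) * 3^2*367^1*3313^( - 1)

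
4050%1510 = 1030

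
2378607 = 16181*147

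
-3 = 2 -5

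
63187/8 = 7898 + 3/8 = 7898.38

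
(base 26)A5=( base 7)526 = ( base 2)100001001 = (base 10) 265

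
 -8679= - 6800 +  - 1879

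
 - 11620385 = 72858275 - 84478660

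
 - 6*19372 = - 116232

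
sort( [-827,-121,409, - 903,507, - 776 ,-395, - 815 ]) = [-903,-827,- 815,-776,-395, -121,409,507 ]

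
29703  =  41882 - 12179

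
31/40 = 31/40 =0.78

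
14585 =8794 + 5791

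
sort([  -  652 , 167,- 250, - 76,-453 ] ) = [ - 652,  -  453, -250, - 76 , 167]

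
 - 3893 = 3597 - 7490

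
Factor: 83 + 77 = 2^5 * 5^1 = 160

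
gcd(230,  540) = 10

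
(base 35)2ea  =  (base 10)2950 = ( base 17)a39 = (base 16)b86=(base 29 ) 3el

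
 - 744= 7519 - 8263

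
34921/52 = 671 + 29/52 = 671.56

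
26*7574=196924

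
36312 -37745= -1433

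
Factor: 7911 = 3^3*293^1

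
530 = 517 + 13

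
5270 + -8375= -3105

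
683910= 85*8046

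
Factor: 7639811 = 331^1*23081^1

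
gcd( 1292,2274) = 2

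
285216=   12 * 23768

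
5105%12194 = 5105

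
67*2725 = 182575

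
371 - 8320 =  - 7949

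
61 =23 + 38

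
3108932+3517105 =6626037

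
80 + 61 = 141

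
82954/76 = 1091+1/2  =  1091.50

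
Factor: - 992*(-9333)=9258336 = 2^5 * 3^2  *17^1*31^1 * 61^1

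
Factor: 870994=2^1 * 271^1*1607^1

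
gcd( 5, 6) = 1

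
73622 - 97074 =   -  23452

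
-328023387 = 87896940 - 415920327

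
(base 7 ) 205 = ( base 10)103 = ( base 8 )147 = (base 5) 403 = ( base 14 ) 75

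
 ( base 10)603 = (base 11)4A9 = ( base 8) 1133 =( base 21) 17F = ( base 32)ir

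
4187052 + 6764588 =10951640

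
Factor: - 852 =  - 2^2*3^1*71^1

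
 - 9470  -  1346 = -10816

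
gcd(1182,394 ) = 394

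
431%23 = 17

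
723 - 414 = 309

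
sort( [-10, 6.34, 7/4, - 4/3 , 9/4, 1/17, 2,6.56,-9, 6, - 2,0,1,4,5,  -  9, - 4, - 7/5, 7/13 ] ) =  [ - 10, - 9, - 9, - 4, - 2, - 7/5 , - 4/3 , 0, 1/17,7/13,1, 7/4, 2, 9/4, 4, 5, 6, 6.34, 6.56] 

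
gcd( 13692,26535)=3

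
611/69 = 611/69 =8.86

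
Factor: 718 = 2^1 * 359^1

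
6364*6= 38184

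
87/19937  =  87/19937   =  0.00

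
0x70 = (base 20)5c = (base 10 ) 112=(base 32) 3g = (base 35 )37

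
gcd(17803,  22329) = 1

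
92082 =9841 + 82241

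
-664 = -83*8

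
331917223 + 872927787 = 1204845010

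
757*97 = 73429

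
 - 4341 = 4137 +-8478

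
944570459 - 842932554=101637905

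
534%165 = 39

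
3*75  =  225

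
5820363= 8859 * 657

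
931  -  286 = 645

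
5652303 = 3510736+2141567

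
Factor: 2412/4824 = 2^(-1)= 1/2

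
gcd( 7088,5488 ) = 16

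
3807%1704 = 399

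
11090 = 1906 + 9184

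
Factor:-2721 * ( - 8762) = 23841402 = 2^1*3^1*13^1 * 337^1*907^1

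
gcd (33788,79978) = 2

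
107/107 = 1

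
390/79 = 4 + 74/79 = 4.94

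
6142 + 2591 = 8733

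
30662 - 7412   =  23250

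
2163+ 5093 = 7256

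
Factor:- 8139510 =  - 2^1*3^2 * 5^1*90439^1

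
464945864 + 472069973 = 937015837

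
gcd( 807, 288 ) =3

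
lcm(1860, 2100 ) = 65100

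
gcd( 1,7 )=1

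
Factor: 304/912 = 3^( - 1) = 1/3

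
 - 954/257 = - 954/257 = -  3.71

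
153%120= 33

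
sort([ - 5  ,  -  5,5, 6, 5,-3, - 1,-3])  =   [  -  5,-5, - 3, - 3,-1, 5, 5,6 ] 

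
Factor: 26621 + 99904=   3^1*5^2*7^1*241^1 = 126525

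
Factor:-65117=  - 13^1 * 5009^1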